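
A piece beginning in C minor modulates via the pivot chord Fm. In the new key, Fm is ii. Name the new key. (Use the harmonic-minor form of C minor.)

The numeral ii denotes a minor triad on scale degree 2. With F on degree 2, the tonic of the new key is Eb.
Degree 2 carries a minor triad in major keys, so the destination is Eb major.
Check: the diatonic triads of Eb major are Eb (I), Fm (ii), Gm (iii), Ab (IV), Bb (V), Cm (vi), Ddim (vii°) — Fm is indeed ii.

Eb major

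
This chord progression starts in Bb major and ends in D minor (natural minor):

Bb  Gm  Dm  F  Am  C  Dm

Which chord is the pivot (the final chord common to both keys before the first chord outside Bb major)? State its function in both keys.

F — V in Bb major, III in D minor

Chords diatonic to Bb major: Bb, Cm, Dm, Eb, F, Gm, Adim.
Reading the progression, the first chord not in that set is Am, so the modulation leaves Bb major there.
The chord immediately before Am is F, which is diatonic to both keys: V in Bb major and III in D minor.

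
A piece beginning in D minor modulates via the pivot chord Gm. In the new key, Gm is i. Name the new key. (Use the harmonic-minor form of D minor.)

The numeral i denotes a minor triad on scale degree 1. With G on degree 1, the tonic of the new key is G.
Degree 1 carries a minor triad in minor keys, so the destination is G minor.
Check: the diatonic triads of G minor (natural minor) are Gm (i), Adim (ii°), Bb (III), Cm (iv), Dm (v), Eb (VI), F (VII) — Gm is indeed i.

G minor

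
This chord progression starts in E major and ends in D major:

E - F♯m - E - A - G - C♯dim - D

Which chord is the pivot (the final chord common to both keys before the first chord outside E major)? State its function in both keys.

A — IV in E major, V in D major

Chords diatonic to E major: E, F♯m, G♯m, A, B, C♯m, D♯dim.
Reading the progression, the first chord not in that set is G, so the modulation leaves E major there.
The chord immediately before G is A, which is diatonic to both keys: IV in E major and V in D major.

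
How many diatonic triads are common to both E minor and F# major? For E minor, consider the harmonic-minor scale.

Diatonic triads of E minor (harmonic minor): Em (i), F#dim (ii°), Gaug (III+), Am (iv), B (V), C (VI), D#dim (vii°).
Diatonic triads of F# major: F# (I), G#m (ii), A#m (iii), B (IV), C# (V), D#m (vi), E#dim (vii°).
Matching root and quality in both lists: B.
That gives 1 common triad.

1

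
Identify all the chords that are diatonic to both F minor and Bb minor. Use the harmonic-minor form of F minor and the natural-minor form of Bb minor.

Fm, Bbm, Db

Triads in F minor (harmonic minor): F minor (i), G diminished (ii°), Ab augmented (III+), Bb minor (iv), C major (V), Db major (VI), E diminished (vii°).
Triads in Bb minor (natural minor): Bb minor (i), C diminished (ii°), Db major (III), Eb minor (iv), F minor (v), Gb major (VI), Ab major (VII).
Shared triads with their functions: F minor (i in F minor, v in Bb minor); Bb minor (iv in F minor, i in Bb minor); Db major (VI in F minor, III in Bb minor).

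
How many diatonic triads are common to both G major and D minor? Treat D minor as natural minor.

Diatonic triads of G major: G (I), Am (ii), Bm (iii), C (IV), D (V), Em (vi), F#dim (vii°).
Diatonic triads of D minor (natural minor): Dm (i), Edim (ii°), F (III), Gm (iv), Am (v), Bb (VI), C (VII).
Matching root and quality in both lists: Am, C.
That gives 2 common triads.

2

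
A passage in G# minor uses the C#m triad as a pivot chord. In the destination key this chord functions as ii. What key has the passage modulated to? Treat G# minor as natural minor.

The numeral ii denotes a minor triad on scale degree 2. With C# on degree 2, the tonic of the new key is B.
Degree 2 carries a minor triad in major keys, so the destination is B major.
Check: the diatonic triads of B major are B (I), C#m (ii), D#m (iii), E (IV), F# (V), G#m (vi), A#dim (vii°) — C#m is indeed ii.

B major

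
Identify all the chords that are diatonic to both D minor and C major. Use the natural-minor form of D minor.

Dm, F, Am, C

Triads in D minor (natural minor): Dm (i), Edim (ii°), F (III), Gm (iv), Am (v), Bb (VI), C (VII).
Triads in C major: C (I), Dm (ii), Em (iii), F (IV), G (V), Am (vi), Bdim (vii°).
Shared triads with their functions: Dm (i in D minor, ii in C major); F (III in D minor, IV in C major); Am (v in D minor, vi in C major); C (VII in D minor, I in C major).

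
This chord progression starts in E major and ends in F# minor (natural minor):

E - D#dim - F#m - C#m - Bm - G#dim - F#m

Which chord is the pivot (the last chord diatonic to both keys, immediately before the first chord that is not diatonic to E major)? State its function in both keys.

C#m — vi in E major, v in F# minor

Chords diatonic to E major: E, F#m, G#m, A, B, C#m, D#dim.
Reading the progression, the first chord not in that set is Bm, so the modulation leaves E major there.
The chord immediately before Bm is C#m, which is diatonic to both keys: vi in E major and v in F# minor.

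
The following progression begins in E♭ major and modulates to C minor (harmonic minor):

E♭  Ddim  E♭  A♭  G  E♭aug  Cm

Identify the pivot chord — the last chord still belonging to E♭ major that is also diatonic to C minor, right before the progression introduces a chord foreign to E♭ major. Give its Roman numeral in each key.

Chords diatonic to E♭ major: E♭, Fm, Gm, A♭, B♭, Cm, Ddim.
Reading the progression, the first chord not in that set is G, so the modulation leaves E♭ major there.
The chord immediately before G is A♭, which is diatonic to both keys: IV in E♭ major and VI in C minor.

A♭ — IV in E♭ major, VI in C minor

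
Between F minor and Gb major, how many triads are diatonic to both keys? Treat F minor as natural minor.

2

Diatonic triads of F minor (natural minor): Fm (i), Gdim (ii°), Ab (III), Bbm (iv), Cm (v), Db (VI), Eb (VII).
Diatonic triads of Gb major: Gb (I), Abm (ii), Bbm (iii), Cb (IV), Db (V), Ebm (vi), Fdim (vii°).
Matching root and quality in both lists: Bbm, Db.
That gives 2 common triads.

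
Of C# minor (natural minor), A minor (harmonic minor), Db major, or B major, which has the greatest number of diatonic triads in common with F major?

Triads of F major: F major (I), G minor (ii), A minor (iii), Bb major (IV), C major (V), D minor (vi), E diminished (vii°).
C# minor (natural minor) shares 0: none.
A minor (harmonic minor) shares 3: F, Am, Dm.
Db major shares 0: none.
B major shares 0: none.
The most common triads (3) are shared with A minor.

A minor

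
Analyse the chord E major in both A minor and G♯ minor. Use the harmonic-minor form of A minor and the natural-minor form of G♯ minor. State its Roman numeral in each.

V in A minor; VI in G♯ minor

The scale of A minor (harmonic minor) is A B C D E F G♯; E is degree 5, and the triad built there (E-G♯-B) is major, so it is V.
The scale of G♯ minor (natural minor) is G♯ A♯ B C♯ D♯ E F♯; E is degree 6, and the triad built there (E-G♯-B) is major, so it is VI.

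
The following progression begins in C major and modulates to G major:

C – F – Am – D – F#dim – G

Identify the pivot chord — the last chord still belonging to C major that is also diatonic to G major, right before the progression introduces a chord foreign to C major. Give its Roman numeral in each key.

Am — vi in C major, ii in G major

Chords diatonic to C major: C, Dm, Em, F, G, Am, Bdim.
Reading the progression, the first chord not in that set is D, so the modulation leaves C major there.
The chord immediately before D is Am, which is diatonic to both keys: vi in C major and ii in G major.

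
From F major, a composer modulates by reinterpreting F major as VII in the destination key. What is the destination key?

G minor

The numeral VII denotes a major triad on scale degree 7. With F on degree 7, the tonic of the new key is G.
Degree 7 carries a major triad in natural-minor keys, so the destination is G minor.
Check: the diatonic triads of G minor (natural minor) are Gm (i), Adim (ii°), Bb (III), Cm (iv), Dm (v), Eb (VI), F (VII) — F major is indeed VII.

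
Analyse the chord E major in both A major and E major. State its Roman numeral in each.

V in A major; I in E major

The scale of A major is A B C♯ D E F♯ G♯; E is degree 5, and the triad built there (E-G♯-B) is major, so it is V.
The scale of E major is E F♯ G♯ A B C♯ D♯; E is degree 1, and the triad built there (E-G♯-B) is major, so it is I.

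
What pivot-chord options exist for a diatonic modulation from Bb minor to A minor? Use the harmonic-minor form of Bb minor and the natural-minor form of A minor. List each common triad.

Triads in Bb minor (harmonic minor): Bb minor (i), C diminished (ii°), Db augmented (III+), Eb minor (iv), F major (V), Gb major (VI), A diminished (vii°).
Triads in A minor (natural minor): A minor (i), B diminished (ii°), C major (III), D minor (iv), E minor (v), F major (VI), G major (VII).
Shared triads with their functions: F major (V in Bb minor, VI in A minor).

F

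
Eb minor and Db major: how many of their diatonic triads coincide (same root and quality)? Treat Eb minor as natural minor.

Diatonic triads of Eb minor (natural minor): Ebm (i), Fdim (ii°), Gb (III), Abm (iv), Bbm (v), Cb (VI), Db (VII).
Diatonic triads of Db major: Db (I), Ebm (ii), Fm (iii), Gb (IV), Ab (V), Bbm (vi), Cdim (vii°).
Matching root and quality in both lists: Ebm, Gb, Bbm, Db.
That gives 4 common triads.

4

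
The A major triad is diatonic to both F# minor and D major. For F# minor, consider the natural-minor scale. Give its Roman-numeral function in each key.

The scale of F# minor (natural minor) is F# G# A B C# D E; A is degree 3, and the triad built there (A-C#-E) is major, so it is III.
The scale of D major is D E F# G A B C#; A is degree 5, and the triad built there (A-C#-E) is major, so it is V.

III in F# minor; V in D major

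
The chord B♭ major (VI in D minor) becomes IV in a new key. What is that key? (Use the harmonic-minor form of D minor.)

F major

The numeral IV denotes a major triad on scale degree 4. With B♭ on degree 4, the tonic of the new key is F.
Degree 4 carries a major triad in major keys, so the destination is F major.
Check: the diatonic triads of F major are F (I), Gm (ii), Am (iii), B♭ (IV), C (V), Dm (vi), Edim (vii°) — B♭ major is indeed IV.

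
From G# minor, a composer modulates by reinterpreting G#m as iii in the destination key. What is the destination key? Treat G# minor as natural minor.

The numeral iii denotes a minor triad on scale degree 3. With G# on degree 3, the tonic of the new key is E.
Degree 3 carries a minor triad in major keys, so the destination is E major.
Check: the diatonic triads of E major are E (I), F#m (ii), G#m (iii), A (IV), B (V), C#m (vi), D#dim (vii°) — G#m is indeed iii.

E major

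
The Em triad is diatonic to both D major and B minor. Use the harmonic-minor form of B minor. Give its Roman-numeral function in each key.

ii in D major; iv in B minor

The scale of D major is D E F# G A B C#; E is degree 2, and the triad built there (E-G-B) is minor, so it is ii.
The scale of B minor (harmonic minor) is B C# D E F# G A#; E is degree 4, and the triad built there (E-G-B) is minor, so it is iv.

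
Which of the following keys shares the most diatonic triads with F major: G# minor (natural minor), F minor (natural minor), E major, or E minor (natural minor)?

Triads of F major: F major (I), G minor (ii), A minor (iii), Bb major (IV), C major (V), D minor (vi), E diminished (vii°).
G# minor (natural minor) shares 0: none.
F minor (natural minor) shares 0: none.
E major shares 0: none.
E minor (natural minor) shares 2: Am, C.
The most common triads (2) are shared with E minor.

E minor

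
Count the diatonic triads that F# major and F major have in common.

Diatonic triads of F# major: F# major (I), G# minor (ii), A# minor (iii), B major (IV), C# major (V), D# minor (vi), E# diminished (vii°).
Diatonic triads of F major: F major (I), G minor (ii), A minor (iii), Bb major (IV), C major (V), D minor (vi), E diminished (vii°).
No triad has the same root and quality in both keys.

0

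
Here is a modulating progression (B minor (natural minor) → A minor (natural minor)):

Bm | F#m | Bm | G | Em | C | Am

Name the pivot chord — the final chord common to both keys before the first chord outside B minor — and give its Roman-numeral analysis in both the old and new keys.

Em — iv in B minor, v in A minor

Chords diatonic to B minor: Bm, C#dim, D, Em, F#m, G, A.
Reading the progression, the first chord not in that set is C, so the modulation leaves B minor there.
The chord immediately before C is Em, which is diatonic to both keys: iv in B minor and v in A minor.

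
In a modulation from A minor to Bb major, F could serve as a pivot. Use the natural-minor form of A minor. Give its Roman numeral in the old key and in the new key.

VI in A minor; V in Bb major

The scale of A minor (natural minor) is A B C D E F G; F is degree 6, and the triad built there (F-A-C) is major, so it is VI.
The scale of Bb major is Bb C D Eb F G A; F is degree 5, and the triad built there (F-A-C) is major, so it is V.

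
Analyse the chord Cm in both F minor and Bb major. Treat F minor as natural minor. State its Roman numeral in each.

v in F minor; ii in Bb major

The scale of F minor (natural minor) is F G Ab Bb C Db Eb; C is degree 5, and the triad built there (C-Eb-G) is minor, so it is v.
The scale of Bb major is Bb C D Eb F G A; C is degree 2, and the triad built there (C-Eb-G) is minor, so it is ii.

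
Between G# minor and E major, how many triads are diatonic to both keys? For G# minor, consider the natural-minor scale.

4

Diatonic triads of G# minor (natural minor): G#m (i), A#dim (ii°), B (III), C#m (iv), D#m (v), E (VI), F# (VII).
Diatonic triads of E major: E (I), F#m (ii), G#m (iii), A (IV), B (V), C#m (vi), D#dim (vii°).
Matching root and quality in both lists: G#m, B, C#m, E.
That gives 4 common triads.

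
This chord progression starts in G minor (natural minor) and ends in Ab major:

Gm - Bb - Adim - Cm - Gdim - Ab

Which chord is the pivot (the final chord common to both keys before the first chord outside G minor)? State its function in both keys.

Chords diatonic to G minor: Gm, Adim, Bb, Cm, Dm, Eb, F.
Reading the progression, the first chord not in that set is Gdim, so the modulation leaves G minor there.
The chord immediately before Gdim is Cm, which is diatonic to both keys: iv in G minor and iii in Ab major.

Cm — iv in G minor, iii in Ab major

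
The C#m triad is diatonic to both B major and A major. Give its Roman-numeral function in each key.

ii in B major; iii in A major

The scale of B major is B C# D# E F# G# A#; C# is degree 2, and the triad built there (C#-E-G#) is minor, so it is ii.
The scale of A major is A B C# D E F# G#; C# is degree 3, and the triad built there (C#-E-G#) is minor, so it is iii.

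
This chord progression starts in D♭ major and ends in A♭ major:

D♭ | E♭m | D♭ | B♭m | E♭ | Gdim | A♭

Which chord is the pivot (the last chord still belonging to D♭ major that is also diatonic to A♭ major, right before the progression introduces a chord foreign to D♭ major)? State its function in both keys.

B♭m — vi in D♭ major, ii in A♭ major

Chords diatonic to D♭ major: D♭, E♭m, Fm, G♭, A♭, B♭m, Cdim.
Reading the progression, the first chord not in that set is E♭, so the modulation leaves D♭ major there.
The chord immediately before E♭ is B♭m, which is diatonic to both keys: vi in D♭ major and ii in A♭ major.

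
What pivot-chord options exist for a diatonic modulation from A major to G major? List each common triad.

Bm, D

Triads in A major: A (I), Bm (ii), C#m (iii), D (IV), E (V), F#m (vi), G#dim (vii°).
Triads in G major: G (I), Am (ii), Bm (iii), C (IV), D (V), Em (vi), F#dim (vii°).
Shared triads with their functions: Bm (ii in A major, iii in G major); D (IV in A major, V in G major).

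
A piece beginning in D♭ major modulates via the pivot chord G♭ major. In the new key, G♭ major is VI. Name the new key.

B♭ minor

The numeral VI denotes a major triad on scale degree 6. With G♭ on degree 6, the tonic of the new key is B♭.
Degree 6 carries a major triad in minor keys, so the destination is B♭ minor.
Check: the diatonic triads of B♭ minor (natural minor) are B♭m (i), Cdim (ii°), D♭ (III), E♭m (iv), Fm (v), G♭ (VI), A♭ (VII) — G♭ major is indeed VI.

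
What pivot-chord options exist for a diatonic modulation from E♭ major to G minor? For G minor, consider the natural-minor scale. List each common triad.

E♭, Gm, B♭, Cm

Triads in E♭ major: E♭ (I), Fm (ii), Gm (iii), A♭ (IV), B♭ (V), Cm (vi), Ddim (vii°).
Triads in G minor (natural minor): Gm (i), Adim (ii°), B♭ (III), Cm (iv), Dm (v), E♭ (VI), F (VII).
Shared triads with their functions: E♭ (I in E♭ major, VI in G minor); Gm (iii in E♭ major, i in G minor); B♭ (V in E♭ major, III in G minor); Cm (vi in E♭ major, iv in G minor).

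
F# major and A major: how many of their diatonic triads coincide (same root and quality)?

Diatonic triads of F# major: F# (I), G#m (ii), A#m (iii), B (IV), C# (V), D#m (vi), E#dim (vii°).
Diatonic triads of A major: A (I), Bm (ii), C#m (iii), D (IV), E (V), F#m (vi), G#dim (vii°).
No triad has the same root and quality in both keys.

0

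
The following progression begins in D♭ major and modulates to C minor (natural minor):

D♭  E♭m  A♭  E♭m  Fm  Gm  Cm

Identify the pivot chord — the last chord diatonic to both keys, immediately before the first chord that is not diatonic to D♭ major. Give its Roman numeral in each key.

Fm — iii in D♭ major, iv in C minor

Chords diatonic to D♭ major: D♭, E♭m, Fm, G♭, A♭, B♭m, Cdim.
Reading the progression, the first chord not in that set is Gm, so the modulation leaves D♭ major there.
The chord immediately before Gm is Fm, which is diatonic to both keys: iii in D♭ major and iv in C minor.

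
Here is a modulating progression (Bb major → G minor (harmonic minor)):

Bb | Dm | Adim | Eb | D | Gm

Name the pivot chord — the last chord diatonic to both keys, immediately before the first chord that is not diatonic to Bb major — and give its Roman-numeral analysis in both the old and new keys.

Eb — IV in Bb major, VI in G minor

Chords diatonic to Bb major: Bb, Cm, Dm, Eb, F, Gm, Adim.
Reading the progression, the first chord not in that set is D, so the modulation leaves Bb major there.
The chord immediately before D is Eb, which is diatonic to both keys: IV in Bb major and VI in G minor.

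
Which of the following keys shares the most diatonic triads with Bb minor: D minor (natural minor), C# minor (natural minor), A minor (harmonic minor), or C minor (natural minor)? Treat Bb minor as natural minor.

C minor

Triads of Bb minor (natural minor): Bbm (i), Cdim (ii°), Db (III), Ebm (iv), Fm (v), Gb (VI), Ab (VII).
D minor (natural minor) shares 0: none.
C# minor (natural minor) shares 0: none.
A minor (harmonic minor) shares 0: none.
C minor (natural minor) shares 2: Fm, Ab.
The most common triads (2) are shared with C minor.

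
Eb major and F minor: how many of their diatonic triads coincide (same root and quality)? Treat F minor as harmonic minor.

1

Diatonic triads of Eb major: Eb (I), Fm (ii), Gm (iii), Ab (IV), Bb (V), Cm (vi), Ddim (vii°).
Diatonic triads of F minor (harmonic minor): Fm (i), Gdim (ii°), Abaug (III+), Bbm (iv), C (V), Db (VI), Edim (vii°).
Matching root and quality in both lists: Fm.
That gives 1 common triad.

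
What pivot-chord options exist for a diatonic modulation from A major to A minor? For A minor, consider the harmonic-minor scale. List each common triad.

Triads in A major: A (I), Bm (ii), C#m (iii), D (IV), E (V), F#m (vi), G#dim (vii°).
Triads in A minor (harmonic minor): Am (i), Bdim (ii°), Caug (III+), Dm (iv), E (V), F (VI), G#dim (vii°).
Shared triads with their functions: E (V in A major, V in A minor); G#dim (vii° in A major, vii° in A minor).

E, G#dim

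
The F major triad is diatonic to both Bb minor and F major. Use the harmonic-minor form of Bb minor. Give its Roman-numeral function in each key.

V in Bb minor; I in F major

The scale of Bb minor (harmonic minor) is Bb C Db Eb F Gb A; F is degree 5, and the triad built there (F-A-C) is major, so it is V.
The scale of F major is F G A Bb C D E; F is degree 1, and the triad built there (F-A-C) is major, so it is I.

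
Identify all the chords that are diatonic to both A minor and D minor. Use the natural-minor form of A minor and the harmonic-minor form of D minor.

Triads in A minor (natural minor): A minor (i), B diminished (ii°), C major (III), D minor (iv), E minor (v), F major (VI), G major (VII).
Triads in D minor (harmonic minor): D minor (i), E diminished (ii°), F augmented (III+), G minor (iv), A major (V), Bb major (VI), C# diminished (vii°).
Shared triads with their functions: D minor (iv in A minor, i in D minor).

Dm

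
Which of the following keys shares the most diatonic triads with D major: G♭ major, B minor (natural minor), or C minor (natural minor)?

B minor

Triads of D major: D (I), Em (ii), F♯m (iii), G (IV), A (V), Bm (vi), C♯dim (vii°).
G♭ major shares 0: none.
B minor (natural minor) shares 7: D, Em, F♯m, G, A, Bm, C♯dim.
C minor (natural minor) shares 0: none.
The most common triads (7) are shared with B minor.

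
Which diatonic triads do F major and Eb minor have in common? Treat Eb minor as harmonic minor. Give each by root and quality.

Bb

Triads in F major: F (I), Gm (ii), Am (iii), Bb (IV), C (V), Dm (vi), Edim (vii°).
Triads in Eb minor (harmonic minor): Ebm (i), Fdim (ii°), Gbaug (III+), Abm (iv), Bb (V), Cb (VI), Ddim (vii°).
Shared triads with their functions: Bb (IV in F major, V in Eb minor).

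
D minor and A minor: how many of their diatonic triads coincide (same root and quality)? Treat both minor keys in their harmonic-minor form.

1

Diatonic triads of D minor (harmonic minor): D minor (i), E diminished (ii°), F augmented (III+), G minor (iv), A major (V), Bb major (VI), C# diminished (vii°).
Diatonic triads of A minor (harmonic minor): A minor (i), B diminished (ii°), C augmented (III+), D minor (iv), E major (V), F major (VI), G# diminished (vii°).
Matching root and quality in both lists: D minor.
That gives 1 common triad.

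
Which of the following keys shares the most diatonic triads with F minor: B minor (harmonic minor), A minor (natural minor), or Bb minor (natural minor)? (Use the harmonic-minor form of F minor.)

Triads of F minor (harmonic minor): F minor (i), G diminished (ii°), Ab augmented (III+), Bb minor (iv), C major (V), Db major (VI), E diminished (vii°).
B minor (harmonic minor) shares 0: none.
A minor (natural minor) shares 1: C.
Bb minor (natural minor) shares 3: Fm, Bbm, Db.
The most common triads (3) are shared with Bb minor.

Bb minor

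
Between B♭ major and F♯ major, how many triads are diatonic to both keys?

0

Diatonic triads of B♭ major: B♭ (I), Cm (ii), Dm (iii), E♭ (IV), F (V), Gm (vi), Adim (vii°).
Diatonic triads of F♯ major: F♯ (I), G♯m (ii), A♯m (iii), B (IV), C♯ (V), D♯m (vi), E♯dim (vii°).
No triad has the same root and quality in both keys.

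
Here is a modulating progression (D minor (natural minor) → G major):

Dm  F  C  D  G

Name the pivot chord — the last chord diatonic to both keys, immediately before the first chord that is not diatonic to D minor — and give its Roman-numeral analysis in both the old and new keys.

Chords diatonic to D minor: Dm, Edim, F, Gm, Am, Bb, C.
Reading the progression, the first chord not in that set is D, so the modulation leaves D minor there.
The chord immediately before D is C, which is diatonic to both keys: VII in D minor and IV in G major.

C — VII in D minor, IV in G major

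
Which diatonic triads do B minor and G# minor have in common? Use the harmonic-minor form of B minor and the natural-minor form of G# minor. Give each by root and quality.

Triads in B minor (harmonic minor): B minor (i), C# diminished (ii°), D augmented (III+), E minor (iv), F# major (V), G major (VI), A# diminished (vii°).
Triads in G# minor (natural minor): G# minor (i), A# diminished (ii°), B major (III), C# minor (iv), D# minor (v), E major (VI), F# major (VII).
Shared triads with their functions: F# major (V in B minor, VII in G# minor); A# diminished (vii° in B minor, ii° in G# minor).

F#, A#dim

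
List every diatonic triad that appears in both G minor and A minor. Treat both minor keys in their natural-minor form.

Dm, F

Triads in G minor (natural minor): Gm (i), Adim (ii°), Bb (III), Cm (iv), Dm (v), Eb (VI), F (VII).
Triads in A minor (natural minor): Am (i), Bdim (ii°), C (III), Dm (iv), Em (v), F (VI), G (VII).
Shared triads with their functions: Dm (v in G minor, iv in A minor); F (VII in G minor, VI in A minor).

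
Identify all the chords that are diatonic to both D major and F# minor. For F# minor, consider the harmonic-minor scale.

D, F#m, Bm

Triads in D major: D (I), Em (ii), F#m (iii), G (IV), A (V), Bm (vi), C#dim (vii°).
Triads in F# minor (harmonic minor): F#m (i), G#dim (ii°), Aaug (III+), Bm (iv), C# (V), D (VI), E#dim (vii°).
Shared triads with their functions: D (I in D major, VI in F# minor); F#m (iii in D major, i in F# minor); Bm (vi in D major, iv in F# minor).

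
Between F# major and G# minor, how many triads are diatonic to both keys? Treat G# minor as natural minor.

Diatonic triads of F# major: F# (I), G#m (ii), A#m (iii), B (IV), C# (V), D#m (vi), E#dim (vii°).
Diatonic triads of G# minor (natural minor): G#m (i), A#dim (ii°), B (III), C#m (iv), D#m (v), E (VI), F# (VII).
Matching root and quality in both lists: F#, G#m, B, D#m.
That gives 4 common triads.

4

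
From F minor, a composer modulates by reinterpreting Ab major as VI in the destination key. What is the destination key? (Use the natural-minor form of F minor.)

The numeral VI denotes a major triad on scale degree 6. With Ab on degree 6, the tonic of the new key is C.
Degree 6 carries a major triad in minor keys, so the destination is C minor.
Check: the diatonic triads of C minor (natural minor) are Cm (i), Ddim (ii°), Eb (III), Fm (iv), Gm (v), Ab (VI), Bb (VII) — Ab major is indeed VI.

C minor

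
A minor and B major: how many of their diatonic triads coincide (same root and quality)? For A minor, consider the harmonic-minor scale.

1

Diatonic triads of A minor (harmonic minor): Am (i), Bdim (ii°), Caug (III+), Dm (iv), E (V), F (VI), G#dim (vii°).
Diatonic triads of B major: B (I), C#m (ii), D#m (iii), E (IV), F# (V), G#m (vi), A#dim (vii°).
Matching root and quality in both lists: E.
That gives 1 common triad.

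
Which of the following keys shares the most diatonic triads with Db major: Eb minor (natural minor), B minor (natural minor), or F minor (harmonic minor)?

Eb minor

Triads of Db major: Db major (I), Eb minor (ii), F minor (iii), Gb major (IV), Ab major (V), Bb minor (vi), C diminished (vii°).
Eb minor (natural minor) shares 4: Db, Ebm, Gb, Bbm.
B minor (natural minor) shares 0: none.
F minor (harmonic minor) shares 3: Db, Fm, Bbm.
The most common triads (4) are shared with Eb minor.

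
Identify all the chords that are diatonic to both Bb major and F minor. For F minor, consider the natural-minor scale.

Triads in Bb major: Bb major (I), C minor (ii), D minor (iii), Eb major (IV), F major (V), G minor (vi), A diminished (vii°).
Triads in F minor (natural minor): F minor (i), G diminished (ii°), Ab major (III), Bb minor (iv), C minor (v), Db major (VI), Eb major (VII).
Shared triads with their functions: C minor (ii in Bb major, v in F minor); Eb major (IV in Bb major, VII in F minor).

Cm, Eb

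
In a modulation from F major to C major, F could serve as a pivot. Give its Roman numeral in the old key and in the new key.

The scale of F major is F G A B♭ C D E; F is degree 1, and the triad built there (F-A-C) is major, so it is I.
The scale of C major is C D E F G A B; F is degree 4, and the triad built there (F-A-C) is major, so it is IV.

I in F major; IV in C major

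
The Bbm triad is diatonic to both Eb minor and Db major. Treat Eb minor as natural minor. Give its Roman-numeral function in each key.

The scale of Eb minor (natural minor) is Eb F Gb Ab Bb Cb Db; Bb is degree 5, and the triad built there (Bb-Db-F) is minor, so it is v.
The scale of Db major is Db Eb F Gb Ab Bb C; Bb is degree 6, and the triad built there (Bb-Db-F) is minor, so it is vi.

v in Eb minor; vi in Db major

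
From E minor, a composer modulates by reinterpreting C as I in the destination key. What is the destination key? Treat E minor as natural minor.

The numeral I denotes a major triad on scale degree 1. With C on degree 1, the tonic of the new key is C.
Degree 1 carries a major triad in major keys, so the destination is C major.
Check: the diatonic triads of C major are C (I), Dm (ii), Em (iii), F (IV), G (V), Am (vi), Bdim (vii°) — C is indeed I.

C major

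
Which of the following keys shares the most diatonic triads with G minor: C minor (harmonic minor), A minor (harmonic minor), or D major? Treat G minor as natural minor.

A minor

Triads of G minor (natural minor): G minor (i), A diminished (ii°), Bb major (III), C minor (iv), D minor (v), Eb major (VI), F major (VII).
C minor (harmonic minor) shares 1: Cm.
A minor (harmonic minor) shares 2: Dm, F.
D major shares 0: none.
The most common triads (2) are shared with A minor.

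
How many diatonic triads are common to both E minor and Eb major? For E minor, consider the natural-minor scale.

Diatonic triads of E minor (natural minor): E minor (i), F# diminished (ii°), G major (III), A minor (iv), B minor (v), C major (VI), D major (VII).
Diatonic triads of Eb major: Eb major (I), F minor (ii), G minor (iii), Ab major (IV), Bb major (V), C minor (vi), D diminished (vii°).
No triad has the same root and quality in both keys.

0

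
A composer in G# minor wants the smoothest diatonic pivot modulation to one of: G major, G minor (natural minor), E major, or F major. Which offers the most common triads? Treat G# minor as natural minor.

E major

Triads of G# minor (natural minor): G# minor (i), A# diminished (ii°), B major (III), C# minor (iv), D# minor (v), E major (VI), F# major (VII).
G major shares 0: none.
G minor (natural minor) shares 0: none.
E major shares 4: G#m, B, C#m, E.
F major shares 0: none.
The most common triads (4) are shared with E major.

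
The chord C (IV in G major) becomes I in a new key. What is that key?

C major

The numeral I denotes a major triad on scale degree 1. With C on degree 1, the tonic of the new key is C.
Degree 1 carries a major triad in major keys, so the destination is C major.
Check: the diatonic triads of C major are C (I), Dm (ii), Em (iii), F (IV), G (V), Am (vi), Bdim (vii°) — C is indeed I.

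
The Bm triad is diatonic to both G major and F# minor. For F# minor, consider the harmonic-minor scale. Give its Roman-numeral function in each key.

The scale of G major is G A B C D E F#; B is degree 3, and the triad built there (B-D-F#) is minor, so it is iii.
The scale of F# minor (harmonic minor) is F# G# A B C# D E#; B is degree 4, and the triad built there (B-D-F#) is minor, so it is iv.

iii in G major; iv in F# minor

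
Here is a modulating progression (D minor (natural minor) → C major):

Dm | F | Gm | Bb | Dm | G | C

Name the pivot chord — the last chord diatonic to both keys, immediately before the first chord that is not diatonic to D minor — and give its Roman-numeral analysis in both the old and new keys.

Dm — i in D minor, ii in C major

Chords diatonic to D minor: Dm, Edim, F, Gm, Am, Bb, C.
Reading the progression, the first chord not in that set is G, so the modulation leaves D minor there.
The chord immediately before G is Dm, which is diatonic to both keys: i in D minor and ii in C major.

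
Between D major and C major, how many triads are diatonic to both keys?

2

Diatonic triads of D major: D major (I), E minor (ii), F♯ minor (iii), G major (IV), A major (V), B minor (vi), C♯ diminished (vii°).
Diatonic triads of C major: C major (I), D minor (ii), E minor (iii), F major (IV), G major (V), A minor (vi), B diminished (vii°).
Matching root and quality in both lists: E minor, G major.
That gives 2 common triads.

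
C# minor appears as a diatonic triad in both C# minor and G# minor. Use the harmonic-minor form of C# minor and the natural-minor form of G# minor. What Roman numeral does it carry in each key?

i in C# minor; iv in G# minor

The scale of C# minor (harmonic minor) is C# D# E F# G# A B#; C# is degree 1, and the triad built there (C#-E-G#) is minor, so it is i.
The scale of G# minor (natural minor) is G# A# B C# D# E F#; C# is degree 4, and the triad built there (C#-E-G#) is minor, so it is iv.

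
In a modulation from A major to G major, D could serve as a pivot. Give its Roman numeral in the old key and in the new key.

The scale of A major is A B C# D E F# G#; D is degree 4, and the triad built there (D-F#-A) is major, so it is IV.
The scale of G major is G A B C D E F#; D is degree 5, and the triad built there (D-F#-A) is major, so it is V.

IV in A major; V in G major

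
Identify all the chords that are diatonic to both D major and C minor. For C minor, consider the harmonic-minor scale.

Triads in D major: D major (I), E minor (ii), F# minor (iii), G major (IV), A major (V), B minor (vi), C# diminished (vii°).
Triads in C minor (harmonic minor): C minor (i), D diminished (ii°), Eb augmented (III+), F minor (iv), G major (V), Ab major (VI), B diminished (vii°).
Shared triads with their functions: G major (IV in D major, V in C minor).

G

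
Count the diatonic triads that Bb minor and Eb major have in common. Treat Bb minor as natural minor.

2

Diatonic triads of Bb minor (natural minor): Bbm (i), Cdim (ii°), Db (III), Ebm (iv), Fm (v), Gb (VI), Ab (VII).
Diatonic triads of Eb major: Eb (I), Fm (ii), Gm (iii), Ab (IV), Bb (V), Cm (vi), Ddim (vii°).
Matching root and quality in both lists: Fm, Ab.
That gives 2 common triads.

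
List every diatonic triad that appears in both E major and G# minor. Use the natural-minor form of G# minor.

Triads in E major: E (I), F#m (ii), G#m (iii), A (IV), B (V), C#m (vi), D#dim (vii°).
Triads in G# minor (natural minor): G#m (i), A#dim (ii°), B (III), C#m (iv), D#m (v), E (VI), F# (VII).
Shared triads with their functions: E (I in E major, VI in G# minor); G#m (iii in E major, i in G# minor); B (V in E major, III in G# minor); C#m (vi in E major, iv in G# minor).

E, G#m, B, C#m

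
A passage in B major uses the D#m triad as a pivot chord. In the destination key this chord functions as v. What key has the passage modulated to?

The numeral v denotes a minor triad on scale degree 5. With D# on degree 5, the tonic of the new key is G#.
Degree 5 carries a minor triad in natural-minor keys, so the destination is G# minor.
Check: the diatonic triads of G# minor (natural minor) are G#m (i), A#dim (ii°), B (III), C#m (iv), D#m (v), E (VI), F# (VII) — D#m is indeed v.

G# minor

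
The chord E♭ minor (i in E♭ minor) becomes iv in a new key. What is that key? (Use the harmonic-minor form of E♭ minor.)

The numeral iv denotes a minor triad on scale degree 4. With E♭ on degree 4, the tonic of the new key is B♭.
Degree 4 carries a minor triad in minor keys, so the destination is B♭ minor.
Check: the diatonic triads of B♭ minor (natural minor) are B♭m (i), Cdim (ii°), D♭ (III), E♭m (iv), Fm (v), G♭ (VI), A♭ (VII) — E♭ minor is indeed iv.

B♭ minor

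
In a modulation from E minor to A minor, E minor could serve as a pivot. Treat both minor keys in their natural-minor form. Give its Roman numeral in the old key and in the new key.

The scale of E minor (natural minor) is E F# G A B C D; E is degree 1, and the triad built there (E-G-B) is minor, so it is i.
The scale of A minor (natural minor) is A B C D E F G; E is degree 5, and the triad built there (E-G-B) is minor, so it is v.

i in E minor; v in A minor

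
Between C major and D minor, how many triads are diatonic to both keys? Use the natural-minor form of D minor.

4

Diatonic triads of C major: C (I), Dm (ii), Em (iii), F (IV), G (V), Am (vi), Bdim (vii°).
Diatonic triads of D minor (natural minor): Dm (i), Edim (ii°), F (III), Gm (iv), Am (v), B♭ (VI), C (VII).
Matching root and quality in both lists: C, Dm, F, Am.
That gives 4 common triads.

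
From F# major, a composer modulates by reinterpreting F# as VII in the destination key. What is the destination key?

The numeral VII denotes a major triad on scale degree 7. With F# on degree 7, the tonic of the new key is G#.
Degree 7 carries a major triad in natural-minor keys, so the destination is G# minor.
Check: the diatonic triads of G# minor (natural minor) are G#m (i), A#dim (ii°), B (III), C#m (iv), D#m (v), E (VI), F# (VII) — F# is indeed VII.

G# minor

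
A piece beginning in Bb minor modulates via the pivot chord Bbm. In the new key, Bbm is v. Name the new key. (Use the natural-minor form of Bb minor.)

Eb minor

The numeral v denotes a minor triad on scale degree 5. With Bb on degree 5, the tonic of the new key is Eb.
Degree 5 carries a minor triad in natural-minor keys, so the destination is Eb minor.
Check: the diatonic triads of Eb minor (natural minor) are Ebm (i), Fdim (ii°), Gb (III), Abm (iv), Bbm (v), Cb (VI), Db (VII) — Bbm is indeed v.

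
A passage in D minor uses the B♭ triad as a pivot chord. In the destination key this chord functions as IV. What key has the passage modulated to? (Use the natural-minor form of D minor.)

The numeral IV denotes a major triad on scale degree 4. With B♭ on degree 4, the tonic of the new key is F.
Degree 4 carries a major triad in major keys, so the destination is F major.
Check: the diatonic triads of F major are F (I), Gm (ii), Am (iii), B♭ (IV), C (V), Dm (vi), Edim (vii°) — B♭ is indeed IV.

F major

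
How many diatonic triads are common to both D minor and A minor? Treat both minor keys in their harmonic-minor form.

Diatonic triads of D minor (harmonic minor): Dm (i), Edim (ii°), Faug (III+), Gm (iv), A (V), Bb (VI), C#dim (vii°).
Diatonic triads of A minor (harmonic minor): Am (i), Bdim (ii°), Caug (III+), Dm (iv), E (V), F (VI), G#dim (vii°).
Matching root and quality in both lists: Dm.
That gives 1 common triad.

1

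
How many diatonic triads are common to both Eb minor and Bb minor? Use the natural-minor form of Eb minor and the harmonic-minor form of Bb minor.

Diatonic triads of Eb minor (natural minor): Ebm (i), Fdim (ii°), Gb (III), Abm (iv), Bbm (v), Cb (VI), Db (VII).
Diatonic triads of Bb minor (harmonic minor): Bbm (i), Cdim (ii°), Dbaug (III+), Ebm (iv), F (V), Gb (VI), Adim (vii°).
Matching root and quality in both lists: Ebm, Gb, Bbm.
That gives 3 common triads.

3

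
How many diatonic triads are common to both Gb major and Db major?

4

Diatonic triads of Gb major: Gb (I), Abm (ii), Bbm (iii), Cb (IV), Db (V), Ebm (vi), Fdim (vii°).
Diatonic triads of Db major: Db (I), Ebm (ii), Fm (iii), Gb (IV), Ab (V), Bbm (vi), Cdim (vii°).
Matching root and quality in both lists: Gb, Bbm, Db, Ebm.
That gives 4 common triads.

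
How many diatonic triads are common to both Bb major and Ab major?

Diatonic triads of Bb major: Bb (I), Cm (ii), Dm (iii), Eb (IV), F (V), Gm (vi), Adim (vii°).
Diatonic triads of Ab major: Ab (I), Bbm (ii), Cm (iii), Db (IV), Eb (V), Fm (vi), Gdim (vii°).
Matching root and quality in both lists: Cm, Eb.
That gives 2 common triads.

2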